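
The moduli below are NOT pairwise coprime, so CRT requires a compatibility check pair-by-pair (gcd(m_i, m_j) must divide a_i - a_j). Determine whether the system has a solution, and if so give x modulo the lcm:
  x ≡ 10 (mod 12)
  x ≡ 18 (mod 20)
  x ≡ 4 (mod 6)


Moduli 12, 20, 6 are not pairwise coprime, so CRT works modulo lcm(m_i) when all pairwise compatibility conditions hold.
Pairwise compatibility: gcd(m_i, m_j) must divide a_i - a_j for every pair.
Merge one congruence at a time:
  Start: x ≡ 10 (mod 12).
  Combine with x ≡ 18 (mod 20): gcd(12, 20) = 4; 18 - 10 = 8, which IS divisible by 4, so compatible.
    Write x = 10 + 12·t and substitute into x ≡ 18 (mod 20): 12·t ≡ 18 − 10 = 8 (mod 20).
    Divide the congruence (and modulus) by g = 4: 3·t ≡ 2 (mod 5).
    The inverse of 3 mod 5 is 2 (since 3·2 = 6 = 1·5 + 1), so t ≡ 2·2 = 4 ≡ 4 (mod 5).
    Then x = 10 + 12·4 = 58, valid modulo lcm(12, 20) = 60: x ≡ 58 (mod 60).
  Combine with x ≡ 4 (mod 6): gcd(60, 6) = 6; 4 - 58 = -54, which IS divisible by 6, so compatible.
    Write x = 58 + 60·t and substitute into x ≡ 4 (mod 6): 60·t ≡ 4 − 58 = -54 (mod 6).
    Divide the congruence (and modulus) by g = 6: 10·t ≡ -9 (mod 1).
    Modulo 1 every t works; take t = 0.
    Then x = 58 + 60·0 = 58, valid modulo lcm(60, 6) = 60: x ≡ 58 (mod 60).
Verify: 58 mod 12 = 10, 58 mod 20 = 18, 58 mod 6 = 4.

x ≡ 58 (mod 60).


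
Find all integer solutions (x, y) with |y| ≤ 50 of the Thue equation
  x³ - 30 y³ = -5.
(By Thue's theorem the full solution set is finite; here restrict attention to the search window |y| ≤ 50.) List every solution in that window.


The equation is x³ - 30y³ = -5. For fixed y, x³ = 30·y³ − 5, so a solution requires the RHS to be a perfect cube.
Strategy: iterate y from -50 to 50, compute RHS = 30·y³ − 5, and check whether it is a (positive or negative) perfect cube.
Check small values of y:
  y = 0: RHS = -5 is not a perfect cube.
  y = 1: RHS = 25 is not a perfect cube.
  y = -1: RHS = -35 is not a perfect cube.
  y = 2: RHS = 235 is not a perfect cube.
  y = -2: RHS = -245 is not a perfect cube.
  y = 3: RHS = 805 is not a perfect cube.
  y = -3: RHS = -815 is not a perfect cube.
Continuing the search up to |y| = 50 finds no solutions either.
No (x, y) in the scanned range satisfies the equation.

No integer solutions with |y| ≤ 50.


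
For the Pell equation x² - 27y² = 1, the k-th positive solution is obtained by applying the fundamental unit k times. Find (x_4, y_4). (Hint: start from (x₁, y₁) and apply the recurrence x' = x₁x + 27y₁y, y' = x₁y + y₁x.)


Step 1: Find the fundamental solution (x₁, y₁) of x² - 27y² = 1.
  Expand √27 as a continued fraction. a₀ = ⌊√27⌋ = 5; iterate m_{k+1} = d_k·a_k − m_k, d_{k+1} = (27 − m_{k+1}²)/d_k, a_{k+1} = ⌊(a₀ + m_{k+1})/d_{k+1}⌋ (starting m₀ = 0, d₀ = 1), with convergents p_k = a_k·p_{k-1} + p_{k-2}, q_k = a_k·q_{k-1} + q_{k-2} (p₋₁ = 1, q₋₁ = 0):
  k = 0: a₀ = 5; p₀/q₀ = 5/1; p₀² − 27·q₀² = 25 − 27 = -2.
  k = 1: m = 5, d = 2, a = ⌊(5 + 5)/2⌋ = 5; p/q = (5·5 + 1)/(5·1 + 0) = 26/5; p² − 27·q² = 676 − 675 = 1.
  The first convergent with p² − 27·q² = 1 gives the fundamental solution (x₁, y₁) = (26, 5).
Step 2: Apply the recurrence (x_{n+1}, y_{n+1}) = (x₁x_n + 27y₁y_n, x₁y_n + y₁x_n) repeatedly.
  From (x_1, y_1) = (26, 5): x_2 = 26·26 + 27·5·5 = 1351; y_2 = 26·5 + 5·26 = 260.
  From (x_2, y_2) = (1351, 260): x_3 = 26·1351 + 27·5·260 = 70226; y_3 = 26·260 + 5·1351 = 13515.
  From (x_3, y_3) = (70226, 13515): x_4 = 26·70226 + 27·5·13515 = 3650401; y_4 = 26·13515 + 5·70226 = 702520.
Step 3: Verify x_4² - 27·y_4² = 13325427460801 - 13325427460800 = 1 (should be 1). ✓

(x_1, y_1) = (26, 5); (x_4, y_4) = (3650401, 702520).


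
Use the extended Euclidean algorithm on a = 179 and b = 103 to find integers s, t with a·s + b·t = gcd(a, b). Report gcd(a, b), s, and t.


Euclidean algorithm on (179, 103) — divide until remainder is 0:
  179 = 1 · 103 + 76
  103 = 1 · 76 + 27
  76 = 2 · 27 + 22
  27 = 1 · 22 + 5
  22 = 4 · 5 + 2
  5 = 2 · 2 + 1
  2 = 2 · 1 + 0
gcd(179, 103) = 1.
Track Bezout coefficients alongside the remainders: start with r₀ = 179 = a·1 + b·0 (s = 1, t = 0) and r₁ = 103 = a·0 + b·1 (s = 0, t = 1); each new remainder r_{k+1} = r_{k-1} − q_k·r_k inherits s_{k+1} = s_{k-1} − q_k·s_k, t_{k+1} = t_{k-1} − q_k·t_k, so r_k = a·s_k + b·t_k at every step:
  q = 1: r = 76, s = 1 − 1·0 = 1, t = 0 − 1·1 = -1  (check: 179·1 + 103·(-1) = 76)
  q = 1: r = 27, s = 0 − 1·1 = -1, t = 1 − 1·(-1) = 2  (check: 179·(-1) + 103·2 = 27)
  q = 2: r = 22, s = 1 − 2·(-1) = 3, t = -1 − 2·2 = -5  (check: 179·3 + 103·(-5) = 22)
  q = 1: r = 5, s = -1 − 1·3 = -4, t = 2 − 1·(-5) = 7  (check: 179·(-4) + 103·7 = 5)
  q = 4: r = 2, s = 3 − 4·(-4) = 19, t = -5 − 4·7 = -33  (check: 179·19 + 103·(-33) = 2)
  q = 2: r = 1, s = -4 − 2·19 = -42, t = 7 − 2·(-33) = 73  (check: 179·(-42) + 103·73 = 1)
The row with r = 1 (the gcd) gives the Bezout coefficients s = -42, t = 73.
Result: 179 · (-42) + 103 · (73) = 1.

gcd(179, 103) = 1; s = -42, t = 73 (check: 179·(-42) + 103·73 = 1).


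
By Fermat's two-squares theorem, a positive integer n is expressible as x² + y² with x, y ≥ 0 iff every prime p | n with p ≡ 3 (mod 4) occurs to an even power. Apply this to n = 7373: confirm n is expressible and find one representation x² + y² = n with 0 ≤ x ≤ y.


Step 1: Factor n = 7373 = 73 · 101.
Step 2: Check the mod-4 condition on each prime factor: 73 ≡ 1 (mod 4), exponent 1; 101 ≡ 1 (mod 4), exponent 1.
All primes ≡ 3 (mod 4) appear to even exponent (or don't appear), so by the two-squares theorem n IS expressible as a sum of two squares.
Step 3: Build a representation. Here n = 73 · 101 is a product of primes ≡ 1 (mod 4). Each prime p ≡ 1 (mod 4) is itself a sum of two squares; find a² by testing p − a² for a perfect square:
  73: 73 − 1² = 72, 73 − 2² = 69, 73 − 3² = 64 = 8² ⇒ 73 = 3² + 8².
  101: 101 − 1² = 100 = 10² ⇒ 101 = 1² + 10².
  Combine using the Brahmagupta–Fibonacci identity (a² + b²)(c² + d²) = (ac − bd)² + (ad + bc)² = (ac + bd)² + (ad − bc)²:
  73 · 101 = 7373: from (3² + 8²)(1² + 10²), take (3·1 − 8·10, 3·10 + 8·1) = (3 − 80, 30 + 8) = (-77, 38); dropping signs (only squares matter) gives (77, 38); check 77² + 38² = 5929 + 1444 = 7373 ✓.
Step 4: Order so x ≤ y and verify: 38² + 77² = 1444 + 5929 = 7373 = n. ✓

n = 7373 = 38² + 77² (one valid representation with x ≤ y).


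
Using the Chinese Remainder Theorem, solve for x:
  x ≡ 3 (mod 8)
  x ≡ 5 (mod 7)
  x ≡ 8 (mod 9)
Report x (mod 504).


Moduli 8, 7, 9 are pairwise coprime; by CRT there is a unique solution modulo M = 8 · 7 · 9 = 504.
Solve pairwise, accumulating the modulus:
  Start with x ≡ 3 (mod 8).
  Combine with x ≡ 5 (mod 7): since gcd(8, 7) = 1, we get a unique residue mod 56.
    Write x = 3 + 8·t and substitute into x ≡ 5 (mod 7): 8·t ≡ 5 − 3 = 2 (mod 7).
    Reduce coefficients mod 7: 1·t ≡ 2 (mod 7).
    So t ≡ 2 (mod 7).
    Then x = 3 + 8·2 = 19, valid modulo lcm(8, 7) = 56: x ≡ 19 (mod 56).
  Combine with x ≡ 8 (mod 9): since gcd(56, 9) = 1, we get a unique residue mod 504.
    Write x = 19 + 56·t and substitute into x ≡ 8 (mod 9): 56·t ≡ 8 − 19 = -11 (mod 9).
    Reduce coefficients mod 9: 2·t ≡ 7 (mod 9).
    The inverse of 2 mod 9 is 5 (since 2·5 = 10 = 1·9 + 1), so t ≡ 5·7 = 35 ≡ 8 (mod 9).
    Then x = 19 + 56·8 = 467, valid modulo lcm(56, 9) = 504: x ≡ 467 (mod 504).
Verify: 467 mod 8 = 3 ✓, 467 mod 7 = 5 ✓, 467 mod 9 = 8 ✓.

x ≡ 467 (mod 504).


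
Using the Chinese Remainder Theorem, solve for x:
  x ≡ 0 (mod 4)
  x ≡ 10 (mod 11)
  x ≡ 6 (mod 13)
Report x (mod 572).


Moduli 4, 11, 13 are pairwise coprime; by CRT there is a unique solution modulo M = 4 · 11 · 13 = 572.
Solve pairwise, accumulating the modulus:
  Start with x ≡ 0 (mod 4).
  Combine with x ≡ 10 (mod 11): since gcd(4, 11) = 1, we get a unique residue mod 44.
    Write x = 0 + 4·t and substitute into x ≡ 10 (mod 11): 4·t ≡ 10 − 0 = 10 (mod 11).
    The inverse of 4 mod 11 is 3 (since 4·3 = 12 = 1·11 + 1), so t ≡ 3·10 = 30 ≡ 8 (mod 11).
    Then x = 0 + 4·8 = 32, valid modulo lcm(4, 11) = 44: x ≡ 32 (mod 44).
  Combine with x ≡ 6 (mod 13): since gcd(44, 13) = 1, we get a unique residue mod 572.
    Write x = 32 + 44·t and substitute into x ≡ 6 (mod 13): 44·t ≡ 6 − 32 = -26 (mod 13).
    Reduce coefficients mod 13: 5·t ≡ 0 (mod 13).
    The inverse of 5 mod 13 is 8 (since 5·8 = 40 = 3·13 + 1), so t ≡ 8·0 = 0 ≡ 0 (mod 13).
    Then x = 32 + 44·0 = 32, valid modulo lcm(44, 13) = 572: x ≡ 32 (mod 572).
Verify: 32 mod 4 = 0 ✓, 32 mod 11 = 10 ✓, 32 mod 13 = 6 ✓.

x ≡ 32 (mod 572).


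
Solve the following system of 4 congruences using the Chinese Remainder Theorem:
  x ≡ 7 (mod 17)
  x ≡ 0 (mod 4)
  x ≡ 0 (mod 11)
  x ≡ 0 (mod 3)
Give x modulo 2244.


Product of moduli M = 17 · 4 · 11 · 3 = 2244.
Merge one congruence at a time:
  Start: x ≡ 7 (mod 17).
  Combine with x ≡ 0 (mod 4); new modulus lcm = 68.
    Write x = 7 + 17·t and substitute into x ≡ 0 (mod 4): 17·t ≡ 0 − 7 = -7 (mod 4).
    Reduce coefficients mod 4: 1·t ≡ 1 (mod 4).
    So t ≡ 1 (mod 4).
    Then x = 7 + 17·1 = 24, valid modulo lcm(17, 4) = 68: x ≡ 24 (mod 68).
  Combine with x ≡ 0 (mod 11); new modulus lcm = 748.
    Write x = 24 + 68·t and substitute into x ≡ 0 (mod 11): 68·t ≡ 0 − 24 = -24 (mod 11).
    Reduce coefficients mod 11: 2·t ≡ 9 (mod 11).
    The inverse of 2 mod 11 is 6 (since 2·6 = 12 = 1·11 + 1), so t ≡ 6·9 = 54 ≡ 10 (mod 11).
    Then x = 24 + 68·10 = 704, valid modulo lcm(68, 11) = 748: x ≡ 704 (mod 748).
  Combine with x ≡ 0 (mod 3); new modulus lcm = 2244.
    Write x = 704 + 748·t and substitute into x ≡ 0 (mod 3): 748·t ≡ 0 − 704 = -704 (mod 3).
    Reduce coefficients mod 3: 1·t ≡ 1 (mod 3).
    So t ≡ 1 (mod 3).
    Then x = 704 + 748·1 = 1452, valid modulo lcm(748, 3) = 2244: x ≡ 1452 (mod 2244).
Verify against each original: 1452 mod 17 = 7, 1452 mod 4 = 0, 1452 mod 11 = 0, 1452 mod 3 = 0.

x ≡ 1452 (mod 2244).


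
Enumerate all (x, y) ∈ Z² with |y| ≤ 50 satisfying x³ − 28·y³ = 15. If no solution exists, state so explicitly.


The equation is x³ - 28y³ = 15. For fixed y, x³ = 28·y³ + 15, so a solution requires the RHS to be a perfect cube.
Strategy: iterate y from -50 to 50, compute RHS = 28·y³ + 15, and check whether it is a (positive or negative) perfect cube.
Check small values of y:
  y = 0: RHS = 15 is not a perfect cube.
  y = 1: RHS = 43 is not a perfect cube.
  y = -1: RHS = -13 is not a perfect cube.
  y = 2: RHS = 239 is not a perfect cube.
  y = -2: RHS = -209 is not a perfect cube.
  y = 3: RHS = 771 is not a perfect cube.
  y = -3: RHS = -741 is not a perfect cube.
Continuing the search up to |y| = 50 finds no solutions either.
No (x, y) in the scanned range satisfies the equation.

No integer solutions with |y| ≤ 50.


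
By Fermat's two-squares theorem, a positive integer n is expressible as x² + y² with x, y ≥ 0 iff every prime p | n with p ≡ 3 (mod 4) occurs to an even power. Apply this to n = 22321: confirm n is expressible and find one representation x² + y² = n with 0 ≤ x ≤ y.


Step 1: Factor n = 22321 = 13 · 17 · 101.
Step 2: Check the mod-4 condition on each prime factor: 13 ≡ 1 (mod 4), exponent 1; 17 ≡ 1 (mod 4), exponent 1; 101 ≡ 1 (mod 4), exponent 1.
All primes ≡ 3 (mod 4) appear to even exponent (or don't appear), so by the two-squares theorem n IS expressible as a sum of two squares.
Step 3: Build a representation. Here n = 13 · 17 · 101 is a product of primes ≡ 1 (mod 4). Each prime p ≡ 1 (mod 4) is itself a sum of two squares; find a² by testing p − a² for a perfect square:
  13: 13 − 1² = 12, 13 − 2² = 9 = 3² ⇒ 13 = 2² + 3².
  17: 17 − 1² = 16 = 4² ⇒ 17 = 1² + 4².
  101: 101 − 1² = 100 = 10² ⇒ 101 = 1² + 10².
  Combine using the Brahmagupta–Fibonacci identity (a² + b²)(c² + d²) = (ac − bd)² + (ad + bc)² = (ac + bd)² + (ad − bc)²:
  13 · 17 = 221: from (2² + 3²)(1² + 4²), take (2·1 − 3·4, 2·4 + 3·1) = (2 − 12, 8 + 3) = (-10, 11); dropping signs (only squares matter) gives (10, 11); check 10² + 11² = 100 + 121 = 221 ✓.
  221 · 101 = 22321: from (10² + 11²)(1² + 10²), take (10·1 − 11·10, 10·10 + 11·1) = (10 − 110, 100 + 11) = (-100, 111); dropping signs (only squares matter) gives (100, 111); check 100² + 111² = 10000 + 12321 = 22321 ✓.
Step 4: Order so x ≤ y and verify: 100² + 111² = 10000 + 12321 = 22321 = n. ✓

n = 22321 = 100² + 111² (one valid representation with x ≤ y).


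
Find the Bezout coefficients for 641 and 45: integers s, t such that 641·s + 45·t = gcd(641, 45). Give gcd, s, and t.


Euclidean algorithm on (641, 45) — divide until remainder is 0:
  641 = 14 · 45 + 11
  45 = 4 · 11 + 1
  11 = 11 · 1 + 0
gcd(641, 45) = 1.
Track Bezout coefficients alongside the remainders: start with r₀ = 641 = a·1 + b·0 (s = 1, t = 0) and r₁ = 45 = a·0 + b·1 (s = 0, t = 1); each new remainder r_{k+1} = r_{k-1} − q_k·r_k inherits s_{k+1} = s_{k-1} − q_k·s_k, t_{k+1} = t_{k-1} − q_k·t_k, so r_k = a·s_k + b·t_k at every step:
  q = 14: r = 11, s = 1 − 14·0 = 1, t = 0 − 14·1 = -14  (check: 641·1 + 45·(-14) = 11)
  q = 4: r = 1, s = 0 − 4·1 = -4, t = 1 − 4·(-14) = 57  (check: 641·(-4) + 45·57 = 1)
The row with r = 1 (the gcd) gives the Bezout coefficients s = -4, t = 57.
Result: 641 · (-4) + 45 · (57) = 1.

gcd(641, 45) = 1; s = -4, t = 57 (check: 641·(-4) + 45·57 = 1).


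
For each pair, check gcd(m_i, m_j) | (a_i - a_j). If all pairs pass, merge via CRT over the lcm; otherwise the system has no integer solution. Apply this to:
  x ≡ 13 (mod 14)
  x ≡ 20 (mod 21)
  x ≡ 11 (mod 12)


Moduli 14, 21, 12 are not pairwise coprime, so CRT works modulo lcm(m_i) when all pairwise compatibility conditions hold.
Pairwise compatibility: gcd(m_i, m_j) must divide a_i - a_j for every pair.
Merge one congruence at a time:
  Start: x ≡ 13 (mod 14).
  Combine with x ≡ 20 (mod 21): gcd(14, 21) = 7; 20 - 13 = 7, which IS divisible by 7, so compatible.
    Write x = 13 + 14·t and substitute into x ≡ 20 (mod 21): 14·t ≡ 20 − 13 = 7 (mod 21).
    Divide the congruence (and modulus) by g = 7: 2·t ≡ 1 (mod 3).
    The inverse of 2 mod 3 is 2 (since 2·2 = 4 = 1·3 + 1), so t ≡ 2·1 = 2 ≡ 2 (mod 3).
    Then x = 13 + 14·2 = 41, valid modulo lcm(14, 21) = 42: x ≡ 41 (mod 42).
  Combine with x ≡ 11 (mod 12): gcd(42, 12) = 6; 11 - 41 = -30, which IS divisible by 6, so compatible.
    Write x = 41 + 42·t and substitute into x ≡ 11 (mod 12): 42·t ≡ 11 − 41 = -30 (mod 12).
    Divide the congruence (and modulus) by g = 6: 7·t ≡ -5 (mod 2).
    Reduce coefficients mod 2: 1·t ≡ 1 (mod 2).
    So t ≡ 1 (mod 2).
    Then x = 41 + 42·1 = 83, valid modulo lcm(42, 12) = 84: x ≡ 83 (mod 84).
Verify: 83 mod 14 = 13, 83 mod 21 = 20, 83 mod 12 = 11.

x ≡ 83 (mod 84).


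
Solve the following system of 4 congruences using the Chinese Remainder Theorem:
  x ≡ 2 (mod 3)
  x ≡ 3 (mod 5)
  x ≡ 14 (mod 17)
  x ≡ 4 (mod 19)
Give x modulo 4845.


Product of moduli M = 3 · 5 · 17 · 19 = 4845.
Merge one congruence at a time:
  Start: x ≡ 2 (mod 3).
  Combine with x ≡ 3 (mod 5); new modulus lcm = 15.
    Write x = 2 + 3·t and substitute into x ≡ 3 (mod 5): 3·t ≡ 3 − 2 = 1 (mod 5).
    The inverse of 3 mod 5 is 2 (since 3·2 = 6 = 1·5 + 1), so t ≡ 2·1 = 2 ≡ 2 (mod 5).
    Then x = 2 + 3·2 = 8, valid modulo lcm(3, 5) = 15: x ≡ 8 (mod 15).
  Combine with x ≡ 14 (mod 17); new modulus lcm = 255.
    Write x = 8 + 15·t and substitute into x ≡ 14 (mod 17): 15·t ≡ 14 − 8 = 6 (mod 17).
    The inverse of 15 mod 17 is 8 (since 15·8 = 120 = 7·17 + 1), so t ≡ 8·6 = 48 ≡ 14 (mod 17).
    Then x = 8 + 15·14 = 218, valid modulo lcm(15, 17) = 255: x ≡ 218 (mod 255).
  Combine with x ≡ 4 (mod 19); new modulus lcm = 4845.
    Write x = 218 + 255·t and substitute into x ≡ 4 (mod 19): 255·t ≡ 4 − 218 = -214 (mod 19).
    Reduce coefficients mod 19: 8·t ≡ 14 (mod 19).
    The inverse of 8 mod 19 is 12 (since 8·12 = 96 = 5·19 + 1), so t ≡ 12·14 = 168 ≡ 16 (mod 19).
    Then x = 218 + 255·16 = 4298, valid modulo lcm(255, 19) = 4845: x ≡ 4298 (mod 4845).
Verify against each original: 4298 mod 3 = 2, 4298 mod 5 = 3, 4298 mod 17 = 14, 4298 mod 19 = 4.

x ≡ 4298 (mod 4845).


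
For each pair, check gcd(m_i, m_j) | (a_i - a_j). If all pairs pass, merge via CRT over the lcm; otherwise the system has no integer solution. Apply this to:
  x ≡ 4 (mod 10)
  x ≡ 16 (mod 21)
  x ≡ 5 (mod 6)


Moduli 10, 21, 6 are not pairwise coprime, so CRT works modulo lcm(m_i) when all pairwise compatibility conditions hold.
Pairwise compatibility: gcd(m_i, m_j) must divide a_i - a_j for every pair.
Merge one congruence at a time:
  Start: x ≡ 4 (mod 10).
  Combine with x ≡ 16 (mod 21): gcd(10, 21) = 1; 16 - 4 = 12, which IS divisible by 1, so compatible.
    Write x = 4 + 10·t and substitute into x ≡ 16 (mod 21): 10·t ≡ 16 − 4 = 12 (mod 21).
    The inverse of 10 mod 21 is 19 (since 10·19 = 190 = 9·21 + 1), so t ≡ 19·12 = 228 ≡ 18 (mod 21).
    Then x = 4 + 10·18 = 184, valid modulo lcm(10, 21) = 210: x ≡ 184 (mod 210).
  Combine with x ≡ 5 (mod 6): gcd(210, 6) = 6, and 5 - 184 = -179 is NOT divisible by 6.
    ⇒ system is inconsistent (no integer solution).

No solution (the system is inconsistent).


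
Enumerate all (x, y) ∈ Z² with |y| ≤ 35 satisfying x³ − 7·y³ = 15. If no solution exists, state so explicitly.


The equation is x³ - 7y³ = 15. For fixed y, x³ = 7·y³ + 15, so a solution requires the RHS to be a perfect cube.
Strategy: iterate y from -35 to 35, compute RHS = 7·y³ + 15, and check whether it is a (positive or negative) perfect cube.
Check small values of y:
  y = 0: RHS = 15 is not a perfect cube.
  y = 1: RHS = 22 is not a perfect cube.
  y = -1: RHS = 8 = (2)³ ⇒ x = 2 works.
  y = 2: RHS = 71 is not a perfect cube.
  y = -2: RHS = -41 is not a perfect cube.
  y = 3: RHS = 204 is not a perfect cube.
  y = -3: RHS = -174 is not a perfect cube.
Continuing, at y = 23: RHS = 85184 = (44)³ ⇒ x = 44 works.
Searching the remaining y in |y| ≤ 35 finds no further solutions.
Collected solutions: (2, -1), (44, 23).

Solutions (with |y| ≤ 35): (2, -1), (44, 23).


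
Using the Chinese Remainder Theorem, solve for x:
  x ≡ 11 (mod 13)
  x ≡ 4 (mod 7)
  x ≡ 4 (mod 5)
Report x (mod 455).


Moduli 13, 7, 5 are pairwise coprime; by CRT there is a unique solution modulo M = 13 · 7 · 5 = 455.
Solve pairwise, accumulating the modulus:
  Start with x ≡ 11 (mod 13).
  Combine with x ≡ 4 (mod 7): since gcd(13, 7) = 1, we get a unique residue mod 91.
    Write x = 11 + 13·t and substitute into x ≡ 4 (mod 7): 13·t ≡ 4 − 11 = -7 (mod 7).
    Reduce coefficients mod 7: 6·t ≡ 0 (mod 7).
    The inverse of 6 mod 7 is 6 (since 6·6 = 36 = 5·7 + 1), so t ≡ 6·0 = 0 ≡ 0 (mod 7).
    Then x = 11 + 13·0 = 11, valid modulo lcm(13, 7) = 91: x ≡ 11 (mod 91).
  Combine with x ≡ 4 (mod 5): since gcd(91, 5) = 1, we get a unique residue mod 455.
    Write x = 11 + 91·t and substitute into x ≡ 4 (mod 5): 91·t ≡ 4 − 11 = -7 (mod 5).
    Reduce coefficients mod 5: 1·t ≡ 3 (mod 5).
    So t ≡ 3 (mod 5).
    Then x = 11 + 91·3 = 284, valid modulo lcm(91, 5) = 455: x ≡ 284 (mod 455).
Verify: 284 mod 13 = 11 ✓, 284 mod 7 = 4 ✓, 284 mod 5 = 4 ✓.

x ≡ 284 (mod 455).


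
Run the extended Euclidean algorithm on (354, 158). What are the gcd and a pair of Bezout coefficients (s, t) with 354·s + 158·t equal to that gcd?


Euclidean algorithm on (354, 158) — divide until remainder is 0:
  354 = 2 · 158 + 38
  158 = 4 · 38 + 6
  38 = 6 · 6 + 2
  6 = 3 · 2 + 0
gcd(354, 158) = 2.
Track Bezout coefficients alongside the remainders: start with r₀ = 354 = a·1 + b·0 (s = 1, t = 0) and r₁ = 158 = a·0 + b·1 (s = 0, t = 1); each new remainder r_{k+1} = r_{k-1} − q_k·r_k inherits s_{k+1} = s_{k-1} − q_k·s_k, t_{k+1} = t_{k-1} − q_k·t_k, so r_k = a·s_k + b·t_k at every step:
  q = 2: r = 38, s = 1 − 2·0 = 1, t = 0 − 2·1 = -2  (check: 354·1 + 158·(-2) = 38)
  q = 4: r = 6, s = 0 − 4·1 = -4, t = 1 − 4·(-2) = 9  (check: 354·(-4) + 158·9 = 6)
  q = 6: r = 2, s = 1 − 6·(-4) = 25, t = -2 − 6·9 = -56  (check: 354·25 + 158·(-56) = 2)
The row with r = 2 (the gcd) gives the Bezout coefficients s = 25, t = -56.
Result: 354 · (25) + 158 · (-56) = 2.

gcd(354, 158) = 2; s = 25, t = -56 (check: 354·25 + 158·(-56) = 2).


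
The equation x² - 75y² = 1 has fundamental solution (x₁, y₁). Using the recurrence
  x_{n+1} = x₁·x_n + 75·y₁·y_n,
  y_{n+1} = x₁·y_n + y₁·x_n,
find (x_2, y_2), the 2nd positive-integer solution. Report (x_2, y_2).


Step 1: Find the fundamental solution (x₁, y₁) of x² - 75y² = 1.
  Expand √75 as a continued fraction. a₀ = ⌊√75⌋ = 8; iterate m_{k+1} = d_k·a_k − m_k, d_{k+1} = (75 − m_{k+1}²)/d_k, a_{k+1} = ⌊(a₀ + m_{k+1})/d_{k+1}⌋ (starting m₀ = 0, d₀ = 1), with convergents p_k = a_k·p_{k-1} + p_{k-2}, q_k = a_k·q_{k-1} + q_{k-2} (p₋₁ = 1, q₋₁ = 0):
  k = 0: a₀ = 8; p₀/q₀ = 8/1; p₀² − 75·q₀² = 64 − 75 = -11.
  k = 1: m = 8, d = 11, a = ⌊(8 + 8)/11⌋ = 1; p/q = (1·8 + 1)/(1·1 + 0) = 9/1; p² − 75·q² = 81 − 75 = 6.
  k = 2: m = 3, d = 6, a = ⌊(8 + 3)/6⌋ = 1; p/q = (1·9 + 8)/(1·1 + 1) = 17/2; p² − 75·q² = 289 − 300 = -11.
  k = 3: m = 3, d = 11, a = ⌊(8 + 3)/11⌋ = 1; p/q = (1·17 + 9)/(1·2 + 1) = 26/3; p² − 75·q² = 676 − 675 = 1.
  The first convergent with p² − 75·q² = 1 gives the fundamental solution (x₁, y₁) = (26, 3).
Step 2: Apply the recurrence (x_{n+1}, y_{n+1}) = (x₁x_n + 75y₁y_n, x₁y_n + y₁x_n) repeatedly.
  From (x_1, y_1) = (26, 3): x_2 = 26·26 + 75·3·3 = 1351; y_2 = 26·3 + 3·26 = 156.
Step 3: Verify x_2² - 75·y_2² = 1825201 - 1825200 = 1 (should be 1). ✓

(x_1, y_1) = (26, 3); (x_2, y_2) = (1351, 156).


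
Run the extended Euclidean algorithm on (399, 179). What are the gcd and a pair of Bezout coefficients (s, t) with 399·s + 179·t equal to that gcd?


Euclidean algorithm on (399, 179) — divide until remainder is 0:
  399 = 2 · 179 + 41
  179 = 4 · 41 + 15
  41 = 2 · 15 + 11
  15 = 1 · 11 + 4
  11 = 2 · 4 + 3
  4 = 1 · 3 + 1
  3 = 3 · 1 + 0
gcd(399, 179) = 1.
Track Bezout coefficients alongside the remainders: start with r₀ = 399 = a·1 + b·0 (s = 1, t = 0) and r₁ = 179 = a·0 + b·1 (s = 0, t = 1); each new remainder r_{k+1} = r_{k-1} − q_k·r_k inherits s_{k+1} = s_{k-1} − q_k·s_k, t_{k+1} = t_{k-1} − q_k·t_k, so r_k = a·s_k + b·t_k at every step:
  q = 2: r = 41, s = 1 − 2·0 = 1, t = 0 − 2·1 = -2  (check: 399·1 + 179·(-2) = 41)
  q = 4: r = 15, s = 0 − 4·1 = -4, t = 1 − 4·(-2) = 9  (check: 399·(-4) + 179·9 = 15)
  q = 2: r = 11, s = 1 − 2·(-4) = 9, t = -2 − 2·9 = -20  (check: 399·9 + 179·(-20) = 11)
  q = 1: r = 4, s = -4 − 1·9 = -13, t = 9 − 1·(-20) = 29  (check: 399·(-13) + 179·29 = 4)
  q = 2: r = 3, s = 9 − 2·(-13) = 35, t = -20 − 2·29 = -78  (check: 399·35 + 179·(-78) = 3)
  q = 1: r = 1, s = -13 − 1·35 = -48, t = 29 − 1·(-78) = 107  (check: 399·(-48) + 179·107 = 1)
The row with r = 1 (the gcd) gives the Bezout coefficients s = -48, t = 107.
Result: 399 · (-48) + 179 · (107) = 1.

gcd(399, 179) = 1; s = -48, t = 107 (check: 399·(-48) + 179·107 = 1).


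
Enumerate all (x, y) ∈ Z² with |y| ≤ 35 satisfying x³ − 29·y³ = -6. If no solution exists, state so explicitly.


The equation is x³ - 29y³ = -6. For fixed y, x³ = 29·y³ − 6, so a solution requires the RHS to be a perfect cube.
Strategy: iterate y from -35 to 35, compute RHS = 29·y³ − 6, and check whether it is a (positive or negative) perfect cube.
Check small values of y:
  y = 0: RHS = -6 is not a perfect cube.
  y = 1: RHS = 23 is not a perfect cube.
  y = -1: RHS = -35 is not a perfect cube.
  y = 2: RHS = 226 is not a perfect cube.
  y = -2: RHS = -238 is not a perfect cube.
  y = 3: RHS = 777 is not a perfect cube.
  y = -3: RHS = -789 is not a perfect cube.
Continuing the search up to |y| = 35 finds no solutions either.
No (x, y) in the scanned range satisfies the equation.

No integer solutions with |y| ≤ 35.


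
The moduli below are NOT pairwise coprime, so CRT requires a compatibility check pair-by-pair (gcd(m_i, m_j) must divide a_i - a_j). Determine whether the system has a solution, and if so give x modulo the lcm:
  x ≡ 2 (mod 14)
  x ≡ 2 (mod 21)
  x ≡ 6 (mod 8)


Moduli 14, 21, 8 are not pairwise coprime, so CRT works modulo lcm(m_i) when all pairwise compatibility conditions hold.
Pairwise compatibility: gcd(m_i, m_j) must divide a_i - a_j for every pair.
Merge one congruence at a time:
  Start: x ≡ 2 (mod 14).
  Combine with x ≡ 2 (mod 21): gcd(14, 21) = 7; 2 - 2 = 0, which IS divisible by 7, so compatible.
    Write x = 2 + 14·t and substitute into x ≡ 2 (mod 21): 14·t ≡ 2 − 2 = 0 (mod 21).
    Divide the congruence (and modulus) by g = 7: 2·t ≡ 0 (mod 3).
    The inverse of 2 mod 3 is 2 (since 2·2 = 4 = 1·3 + 1), so t ≡ 2·0 = 0 ≡ 0 (mod 3).
    Then x = 2 + 14·0 = 2, valid modulo lcm(14, 21) = 42: x ≡ 2 (mod 42).
  Combine with x ≡ 6 (mod 8): gcd(42, 8) = 2; 6 - 2 = 4, which IS divisible by 2, so compatible.
    Write x = 2 + 42·t and substitute into x ≡ 6 (mod 8): 42·t ≡ 6 − 2 = 4 (mod 8).
    Divide the congruence (and modulus) by g = 2: 21·t ≡ 2 (mod 4).
    Reduce coefficients mod 4: 1·t ≡ 2 (mod 4).
    So t ≡ 2 (mod 4).
    Then x = 2 + 42·2 = 86, valid modulo lcm(42, 8) = 168: x ≡ 86 (mod 168).
Verify: 86 mod 14 = 2, 86 mod 21 = 2, 86 mod 8 = 6.

x ≡ 86 (mod 168).


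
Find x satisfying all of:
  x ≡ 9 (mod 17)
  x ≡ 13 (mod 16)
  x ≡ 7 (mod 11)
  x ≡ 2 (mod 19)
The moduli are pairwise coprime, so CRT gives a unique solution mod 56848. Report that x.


Product of moduli M = 17 · 16 · 11 · 19 = 56848.
Merge one congruence at a time:
  Start: x ≡ 9 (mod 17).
  Combine with x ≡ 13 (mod 16); new modulus lcm = 272.
    Write x = 9 + 17·t and substitute into x ≡ 13 (mod 16): 17·t ≡ 13 − 9 = 4 (mod 16).
    Reduce coefficients mod 16: 1·t ≡ 4 (mod 16).
    So t ≡ 4 (mod 16).
    Then x = 9 + 17·4 = 77, valid modulo lcm(17, 16) = 272: x ≡ 77 (mod 272).
  Combine with x ≡ 7 (mod 11); new modulus lcm = 2992.
    Write x = 77 + 272·t and substitute into x ≡ 7 (mod 11): 272·t ≡ 7 − 77 = -70 (mod 11).
    Reduce coefficients mod 11: 8·t ≡ 7 (mod 11).
    The inverse of 8 mod 11 is 7 (since 8·7 = 56 = 5·11 + 1), so t ≡ 7·7 = 49 ≡ 5 (mod 11).
    Then x = 77 + 272·5 = 1437, valid modulo lcm(272, 11) = 2992: x ≡ 1437 (mod 2992).
  Combine with x ≡ 2 (mod 19); new modulus lcm = 56848.
    Write x = 1437 + 2992·t and substitute into x ≡ 2 (mod 19): 2992·t ≡ 2 − 1437 = -1435 (mod 19).
    Reduce coefficients mod 19: 9·t ≡ 9 (mod 19).
    The inverse of 9 mod 19 is 17 (since 9·17 = 153 = 8·19 + 1), so t ≡ 17·9 = 153 ≡ 1 (mod 19).
    Then x = 1437 + 2992·1 = 4429, valid modulo lcm(2992, 19) = 56848: x ≡ 4429 (mod 56848).
Verify against each original: 4429 mod 17 = 9, 4429 mod 16 = 13, 4429 mod 11 = 7, 4429 mod 19 = 2.

x ≡ 4429 (mod 56848).


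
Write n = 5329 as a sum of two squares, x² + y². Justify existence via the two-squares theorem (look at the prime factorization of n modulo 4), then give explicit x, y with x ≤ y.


Step 1: Factor n = 5329 = 73^2.
Step 2: Check the mod-4 condition on each prime factor: 73 ≡ 1 (mod 4), exponent 2.
All primes ≡ 3 (mod 4) appear to even exponent (or don't appear), so by the two-squares theorem n IS expressible as a sum of two squares.
Step 3: Build a representation. Here n = 73 · 73 is a product of primes ≡ 1 (mod 4). Each prime p ≡ 1 (mod 4) is itself a sum of two squares; find a² by testing p − a² for a perfect square:
  73: 73 − 1² = 72, 73 − 2² = 69, 73 − 3² = 64 = 8² ⇒ 73 = 3² + 8².
  Combine using the Brahmagupta–Fibonacci identity (a² + b²)(c² + d²) = (ac − bd)² + (ad + bc)² = (ac + bd)² + (ad − bc)²:
  73 · 73 = 5329: from (3² + 8²)(3² + 8²), take (3·3 − 8·8, 3·8 + 8·3) = (9 − 64, 24 + 24) = (-55, 48); dropping signs (only squares matter) gives (55, 48); check 55² + 48² = 3025 + 2304 = 5329 ✓.
Step 4: Order so x ≤ y and verify: 48² + 55² = 2304 + 3025 = 5329 = n. ✓

n = 5329 = 48² + 55² (one valid representation with x ≤ y).


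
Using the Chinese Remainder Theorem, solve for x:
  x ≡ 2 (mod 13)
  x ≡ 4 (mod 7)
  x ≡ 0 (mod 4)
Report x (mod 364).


Moduli 13, 7, 4 are pairwise coprime; by CRT there is a unique solution modulo M = 13 · 7 · 4 = 364.
Solve pairwise, accumulating the modulus:
  Start with x ≡ 2 (mod 13).
  Combine with x ≡ 4 (mod 7): since gcd(13, 7) = 1, we get a unique residue mod 91.
    Write x = 2 + 13·t and substitute into x ≡ 4 (mod 7): 13·t ≡ 4 − 2 = 2 (mod 7).
    Reduce coefficients mod 7: 6·t ≡ 2 (mod 7).
    The inverse of 6 mod 7 is 6 (since 6·6 = 36 = 5·7 + 1), so t ≡ 6·2 = 12 ≡ 5 (mod 7).
    Then x = 2 + 13·5 = 67, valid modulo lcm(13, 7) = 91: x ≡ 67 (mod 91).
  Combine with x ≡ 0 (mod 4): since gcd(91, 4) = 1, we get a unique residue mod 364.
    Write x = 67 + 91·t and substitute into x ≡ 0 (mod 4): 91·t ≡ 0 − 67 = -67 (mod 4).
    Reduce coefficients mod 4: 3·t ≡ 1 (mod 4).
    The inverse of 3 mod 4 is 3 (since 3·3 = 9 = 2·4 + 1), so t ≡ 3·1 = 3 ≡ 3 (mod 4).
    Then x = 67 + 91·3 = 340, valid modulo lcm(91, 4) = 364: x ≡ 340 (mod 364).
Verify: 340 mod 13 = 2 ✓, 340 mod 7 = 4 ✓, 340 mod 4 = 0 ✓.

x ≡ 340 (mod 364).


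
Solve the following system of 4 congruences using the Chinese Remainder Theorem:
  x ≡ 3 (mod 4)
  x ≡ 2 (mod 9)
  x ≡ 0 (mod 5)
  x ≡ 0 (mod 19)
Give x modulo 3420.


Product of moduli M = 4 · 9 · 5 · 19 = 3420.
Merge one congruence at a time:
  Start: x ≡ 3 (mod 4).
  Combine with x ≡ 2 (mod 9); new modulus lcm = 36.
    Write x = 3 + 4·t and substitute into x ≡ 2 (mod 9): 4·t ≡ 2 − 3 = -1 (mod 9).
    Reduce coefficients mod 9: 4·t ≡ 8 (mod 9).
    The inverse of 4 mod 9 is 7 (since 4·7 = 28 = 3·9 + 1), so t ≡ 7·8 = 56 ≡ 2 (mod 9).
    Then x = 3 + 4·2 = 11, valid modulo lcm(4, 9) = 36: x ≡ 11 (mod 36).
  Combine with x ≡ 0 (mod 5); new modulus lcm = 180.
    Write x = 11 + 36·t and substitute into x ≡ 0 (mod 5): 36·t ≡ 0 − 11 = -11 (mod 5).
    Reduce coefficients mod 5: 1·t ≡ 4 (mod 5).
    So t ≡ 4 (mod 5).
    Then x = 11 + 36·4 = 155, valid modulo lcm(36, 5) = 180: x ≡ 155 (mod 180).
  Combine with x ≡ 0 (mod 19); new modulus lcm = 3420.
    Write x = 155 + 180·t and substitute into x ≡ 0 (mod 19): 180·t ≡ 0 − 155 = -155 (mod 19).
    Reduce coefficients mod 19: 9·t ≡ 16 (mod 19).
    The inverse of 9 mod 19 is 17 (since 9·17 = 153 = 8·19 + 1), so t ≡ 17·16 = 272 ≡ 6 (mod 19).
    Then x = 155 + 180·6 = 1235, valid modulo lcm(180, 19) = 3420: x ≡ 1235 (mod 3420).
Verify against each original: 1235 mod 4 = 3, 1235 mod 9 = 2, 1235 mod 5 = 0, 1235 mod 19 = 0.

x ≡ 1235 (mod 3420).


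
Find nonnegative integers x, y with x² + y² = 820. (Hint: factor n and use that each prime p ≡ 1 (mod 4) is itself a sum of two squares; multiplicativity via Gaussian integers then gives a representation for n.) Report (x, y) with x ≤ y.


Step 1: Factor n = 820 = 2^2 · 5 · 41.
Step 2: Check the mod-4 condition on each prime factor: 2 = 2 (special); 5 ≡ 1 (mod 4), exponent 1; 41 ≡ 1 (mod 4), exponent 1.
All primes ≡ 3 (mod 4) appear to even exponent (or don't appear), so by the two-squares theorem n IS expressible as a sum of two squares.
Step 3: Build a representation. Group n = k² · m with k = 2 and m = 5 · 41 = 205 (a product of primes ≡ 1 (mod 4)); a representation of m scales to one of n via (k·x)² + (k·y)² = k²(x² + y²). Each prime p ≡ 1 (mod 4) is itself a sum of two squares; find a² by testing p − a² for a perfect square:
  5: 5 − 1² = 4 = 2² ⇒ 5 = 1² + 2².
  41: 41 − 1² = 40, 41 − 2² = 37, 41 − 3² = 32, 41 − 4² = 25 = 5² ⇒ 41 = 4² + 5².
  Combine using the Brahmagupta–Fibonacci identity (a² + b²)(c² + d²) = (ac − bd)² + (ad + bc)² = (ac + bd)² + (ad − bc)²:
  5 · 41 = 205: from (1² + 2²)(4² + 5²), take (1·4 − 2·5, 1·5 + 2·4) = (4 − 10, 5 + 8) = (-6, 13); dropping signs (only squares matter) gives (6, 13); check 6² + 13² = 36 + 169 = 205 ✓.
  Scale by k = 2: (2·6, 2·13) = (12, 26).
Step 4: Order so x ≤ y and verify: 12² + 26² = 144 + 676 = 820 = n. ✓

n = 820 = 12² + 26² (one valid representation with x ≤ y).


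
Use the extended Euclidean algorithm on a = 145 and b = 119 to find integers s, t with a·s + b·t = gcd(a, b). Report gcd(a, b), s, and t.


Euclidean algorithm on (145, 119) — divide until remainder is 0:
  145 = 1 · 119 + 26
  119 = 4 · 26 + 15
  26 = 1 · 15 + 11
  15 = 1 · 11 + 4
  11 = 2 · 4 + 3
  4 = 1 · 3 + 1
  3 = 3 · 1 + 0
gcd(145, 119) = 1.
Track Bezout coefficients alongside the remainders: start with r₀ = 145 = a·1 + b·0 (s = 1, t = 0) and r₁ = 119 = a·0 + b·1 (s = 0, t = 1); each new remainder r_{k+1} = r_{k-1} − q_k·r_k inherits s_{k+1} = s_{k-1} − q_k·s_k, t_{k+1} = t_{k-1} − q_k·t_k, so r_k = a·s_k + b·t_k at every step:
  q = 1: r = 26, s = 1 − 1·0 = 1, t = 0 − 1·1 = -1  (check: 145·1 + 119·(-1) = 26)
  q = 4: r = 15, s = 0 − 4·1 = -4, t = 1 − 4·(-1) = 5  (check: 145·(-4) + 119·5 = 15)
  q = 1: r = 11, s = 1 − 1·(-4) = 5, t = -1 − 1·5 = -6  (check: 145·5 + 119·(-6) = 11)
  q = 1: r = 4, s = -4 − 1·5 = -9, t = 5 − 1·(-6) = 11  (check: 145·(-9) + 119·11 = 4)
  q = 2: r = 3, s = 5 − 2·(-9) = 23, t = -6 − 2·11 = -28  (check: 145·23 + 119·(-28) = 3)
  q = 1: r = 1, s = -9 − 1·23 = -32, t = 11 − 1·(-28) = 39  (check: 145·(-32) + 119·39 = 1)
The row with r = 1 (the gcd) gives the Bezout coefficients s = -32, t = 39.
Result: 145 · (-32) + 119 · (39) = 1.

gcd(145, 119) = 1; s = -32, t = 39 (check: 145·(-32) + 119·39 = 1).


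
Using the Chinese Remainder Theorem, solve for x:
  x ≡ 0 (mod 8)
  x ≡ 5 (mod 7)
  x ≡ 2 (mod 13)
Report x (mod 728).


Moduli 8, 7, 13 are pairwise coprime; by CRT there is a unique solution modulo M = 8 · 7 · 13 = 728.
Solve pairwise, accumulating the modulus:
  Start with x ≡ 0 (mod 8).
  Combine with x ≡ 5 (mod 7): since gcd(8, 7) = 1, we get a unique residue mod 56.
    Write x = 0 + 8·t and substitute into x ≡ 5 (mod 7): 8·t ≡ 5 − 0 = 5 (mod 7).
    Reduce coefficients mod 7: 1·t ≡ 5 (mod 7).
    So t ≡ 5 (mod 7).
    Then x = 0 + 8·5 = 40, valid modulo lcm(8, 7) = 56: x ≡ 40 (mod 56).
  Combine with x ≡ 2 (mod 13): since gcd(56, 13) = 1, we get a unique residue mod 728.
    Write x = 40 + 56·t and substitute into x ≡ 2 (mod 13): 56·t ≡ 2 − 40 = -38 (mod 13).
    Reduce coefficients mod 13: 4·t ≡ 1 (mod 13).
    The inverse of 4 mod 13 is 10 (since 4·10 = 40 = 3·13 + 1), so t ≡ 10·1 = 10 ≡ 10 (mod 13).
    Then x = 40 + 56·10 = 600, valid modulo lcm(56, 13) = 728: x ≡ 600 (mod 728).
Verify: 600 mod 8 = 0 ✓, 600 mod 7 = 5 ✓, 600 mod 13 = 2 ✓.

x ≡ 600 (mod 728).


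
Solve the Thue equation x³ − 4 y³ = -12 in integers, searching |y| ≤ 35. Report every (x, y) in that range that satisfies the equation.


The equation is x³ - 4y³ = -12. For fixed y, x³ = 4·y³ − 12, so a solution requires the RHS to be a perfect cube.
Strategy: iterate y from -35 to 35, compute RHS = 4·y³ − 12, and check whether it is a (positive or negative) perfect cube.
Check small values of y:
  y = 0: RHS = -12 is not a perfect cube.
  y = 1: RHS = -8 = (-2)³ ⇒ x = -2 works.
  y = -1: RHS = -16 is not a perfect cube.
  y = 2: RHS = 20 is not a perfect cube.
  y = -2: RHS = -44 is not a perfect cube.
  y = 3: RHS = 96 is not a perfect cube.
  y = -3: RHS = -120 is not a perfect cube.
Continuing, at y = -5: RHS = -512 = (-8)³ ⇒ x = -8 works.
Searching the remaining y in |y| ≤ 35 finds no further solutions.
Collected solutions: (-2, 1), (-8, -5).

Solutions (with |y| ≤ 35): (-2, 1), (-8, -5).


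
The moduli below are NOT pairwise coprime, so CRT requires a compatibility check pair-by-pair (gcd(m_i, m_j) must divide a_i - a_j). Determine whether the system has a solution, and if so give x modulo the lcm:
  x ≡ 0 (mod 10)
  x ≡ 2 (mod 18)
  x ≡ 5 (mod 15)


Moduli 10, 18, 15 are not pairwise coprime, so CRT works modulo lcm(m_i) when all pairwise compatibility conditions hold.
Pairwise compatibility: gcd(m_i, m_j) must divide a_i - a_j for every pair.
Merge one congruence at a time:
  Start: x ≡ 0 (mod 10).
  Combine with x ≡ 2 (mod 18): gcd(10, 18) = 2; 2 - 0 = 2, which IS divisible by 2, so compatible.
    Write x = 0 + 10·t and substitute into x ≡ 2 (mod 18): 10·t ≡ 2 − 0 = 2 (mod 18).
    Divide the congruence (and modulus) by g = 2: 5·t ≡ 1 (mod 9).
    The inverse of 5 mod 9 is 2 (since 5·2 = 10 = 1·9 + 1), so t ≡ 2·1 = 2 ≡ 2 (mod 9).
    Then x = 0 + 10·2 = 20, valid modulo lcm(10, 18) = 90: x ≡ 20 (mod 90).
  Combine with x ≡ 5 (mod 15): gcd(90, 15) = 15; 5 - 20 = -15, which IS divisible by 15, so compatible.
    Write x = 20 + 90·t and substitute into x ≡ 5 (mod 15): 90·t ≡ 5 − 20 = -15 (mod 15).
    Divide the congruence (and modulus) by g = 15: 6·t ≡ -1 (mod 1).
    Modulo 1 every t works; take t = 0.
    Then x = 20 + 90·0 = 20, valid modulo lcm(90, 15) = 90: x ≡ 20 (mod 90).
Verify: 20 mod 10 = 0, 20 mod 18 = 2, 20 mod 15 = 5.

x ≡ 20 (mod 90).


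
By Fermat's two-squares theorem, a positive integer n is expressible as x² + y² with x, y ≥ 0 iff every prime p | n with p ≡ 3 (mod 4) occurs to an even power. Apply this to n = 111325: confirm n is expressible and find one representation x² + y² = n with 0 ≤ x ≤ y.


Step 1: Factor n = 111325 = 5^2 · 61 · 73.
Step 2: Check the mod-4 condition on each prime factor: 5 ≡ 1 (mod 4), exponent 2; 61 ≡ 1 (mod 4), exponent 1; 73 ≡ 1 (mod 4), exponent 1.
All primes ≡ 3 (mod 4) appear to even exponent (or don't appear), so by the two-squares theorem n IS expressible as a sum of two squares.
Step 3: Build a representation. Group n = k² · m with k = 5 and m = 61 · 73 = 4453 (a product of primes ≡ 1 (mod 4)); a representation of m scales to one of n via (k·x)² + (k·y)² = k²(x² + y²). Each prime p ≡ 1 (mod 4) is itself a sum of two squares; find a² by testing p − a² for a perfect square:
  61: 61 − 1² = 60, 61 − 2² = 57, 61 − 3² = 52, 61 − 4² = 45, 61 − 5² = 36 = 6² ⇒ 61 = 5² + 6².
  73: 73 − 1² = 72, 73 − 2² = 69, 73 − 3² = 64 = 8² ⇒ 73 = 3² + 8².
  Combine using the Brahmagupta–Fibonacci identity (a² + b²)(c² + d²) = (ac − bd)² + (ad + bc)² = (ac + bd)² + (ad − bc)²:
  61 · 73 = 4453: from (5² + 6²)(3² + 8²), take (5·3 − 6·8, 5·8 + 6·3) = (15 − 48, 40 + 18) = (-33, 58); dropping signs (only squares matter) gives (33, 58); check 33² + 58² = 1089 + 3364 = 4453 ✓.
  Scale by k = 5: (5·33, 5·58) = (165, 290).
Step 4: Order so x ≤ y and verify: 165² + 290² = 27225 + 84100 = 111325 = n. ✓

n = 111325 = 165² + 290² (one valid representation with x ≤ y).


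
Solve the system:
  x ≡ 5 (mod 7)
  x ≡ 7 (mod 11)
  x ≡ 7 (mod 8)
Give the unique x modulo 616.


Moduli 7, 11, 8 are pairwise coprime; by CRT there is a unique solution modulo M = 7 · 11 · 8 = 616.
Solve pairwise, accumulating the modulus:
  Start with x ≡ 5 (mod 7).
  Combine with x ≡ 7 (mod 11): since gcd(7, 11) = 1, we get a unique residue mod 77.
    Write x = 5 + 7·t and substitute into x ≡ 7 (mod 11): 7·t ≡ 7 − 5 = 2 (mod 11).
    The inverse of 7 mod 11 is 8 (since 7·8 = 56 = 5·11 + 1), so t ≡ 8·2 = 16 ≡ 5 (mod 11).
    Then x = 5 + 7·5 = 40, valid modulo lcm(7, 11) = 77: x ≡ 40 (mod 77).
  Combine with x ≡ 7 (mod 8): since gcd(77, 8) = 1, we get a unique residue mod 616.
    Write x = 40 + 77·t and substitute into x ≡ 7 (mod 8): 77·t ≡ 7 − 40 = -33 (mod 8).
    Reduce coefficients mod 8: 5·t ≡ 7 (mod 8).
    The inverse of 5 mod 8 is 5 (since 5·5 = 25 = 3·8 + 1), so t ≡ 5·7 = 35 ≡ 3 (mod 8).
    Then x = 40 + 77·3 = 271, valid modulo lcm(77, 8) = 616: x ≡ 271 (mod 616).
Verify: 271 mod 7 = 5 ✓, 271 mod 11 = 7 ✓, 271 mod 8 = 7 ✓.

x ≡ 271 (mod 616).
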